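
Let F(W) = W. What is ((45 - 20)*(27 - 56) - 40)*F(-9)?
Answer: 6885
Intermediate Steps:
((45 - 20)*(27 - 56) - 40)*F(-9) = ((45 - 20)*(27 - 56) - 40)*(-9) = (25*(-29) - 40)*(-9) = (-725 - 40)*(-9) = -765*(-9) = 6885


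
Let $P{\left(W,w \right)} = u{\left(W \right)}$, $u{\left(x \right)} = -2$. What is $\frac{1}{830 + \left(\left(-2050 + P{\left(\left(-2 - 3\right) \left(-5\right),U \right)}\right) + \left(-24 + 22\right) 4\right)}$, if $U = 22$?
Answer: $- \frac{1}{1230} \approx -0.00081301$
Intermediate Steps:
$P{\left(W,w \right)} = -2$
$\frac{1}{830 + \left(\left(-2050 + P{\left(\left(-2 - 3\right) \left(-5\right),U \right)}\right) + \left(-24 + 22\right) 4\right)} = \frac{1}{830 + \left(\left(-2050 - 2\right) + \left(-24 + 22\right) 4\right)} = \frac{1}{830 - 2060} = \frac{1}{-1230} = - \frac{1}{1230}$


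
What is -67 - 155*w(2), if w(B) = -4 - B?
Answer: 863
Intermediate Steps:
-67 - 155*w(2) = -67 - 155*(-4 - 1*2) = -67 - 155*(-4 - 2) = -67 - 155*(-6) = -67 + 930 = 863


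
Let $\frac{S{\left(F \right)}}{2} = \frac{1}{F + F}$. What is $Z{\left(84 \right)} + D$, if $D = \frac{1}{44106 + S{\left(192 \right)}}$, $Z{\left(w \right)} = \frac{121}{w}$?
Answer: $\frac{1024686841}{711341652} \approx 1.4405$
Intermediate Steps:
$S{\left(F \right)} = \frac{1}{F}$ ($S{\left(F \right)} = \frac{2}{F + F} = \frac{2}{2 F} = 2 \frac{1}{2 F} = \frac{1}{F}$)
$D = \frac{192}{8468353}$ ($D = \frac{1}{44106 + \frac{1}{192}} = \frac{1}{\frac{8468353}{192}} = \frac{192}{8468353} \approx 2.2673 \cdot 10^{-5}$)
$Z{\left(84 \right)} + D = \frac{121}{84} + \frac{192}{8468353} = \frac{1024686841}{711341652}$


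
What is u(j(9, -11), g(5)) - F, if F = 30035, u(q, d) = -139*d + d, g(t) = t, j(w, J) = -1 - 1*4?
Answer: -30725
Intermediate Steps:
j(w, J) = -5 (j(w, J) = -1 - 4 = -5)
u(q, d) = -138*d
u(j(9, -11), g(5)) - F = -138*5 - 1*30035 = -690 - 30035 = -30725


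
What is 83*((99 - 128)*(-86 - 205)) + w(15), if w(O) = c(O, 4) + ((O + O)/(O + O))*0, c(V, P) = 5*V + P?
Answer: 700516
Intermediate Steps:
c(V, P) = P + 5*V
w(O) = 4 + 5*O (w(O) = (4 + 5*O) + ((O + O)/(O + O))*0 = (4 + 5*O) + ((2*O)/((2*O)))*0 = (4 + 5*O) + ((2*O)*(1/(2*O)))*0 = (4 + 5*O) + 1*0 = (4 + 5*O) + 0 = 4 + 5*O)
83*((99 - 128)*(-86 - 205)) + w(15) = 83*((99 - 128)*(-86 - 205)) + (4 + 5*15) = 83*(-29*(-291)) + (4 + 75) = 83*8439 + 79 = 700437 + 79 = 700516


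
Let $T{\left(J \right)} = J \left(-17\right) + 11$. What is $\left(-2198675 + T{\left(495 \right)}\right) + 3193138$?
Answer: $986059$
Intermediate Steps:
$T{\left(J \right)} = 11 - 17 J$ ($T{\left(J \right)} = - 17 J + 11 = 11 - 17 J$)
$\left(-2198675 + T{\left(495 \right)}\right) + 3193138 = \left(-2198675 + \left(11 - 8415\right)\right) + 3193138 = \left(-2198675 - 8404\right) + 3193138 = -2207079 + 3193138 = 986059$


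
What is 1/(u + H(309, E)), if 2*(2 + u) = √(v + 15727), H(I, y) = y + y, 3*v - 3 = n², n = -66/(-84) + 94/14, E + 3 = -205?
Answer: -6688/2732597 - 4*√62987/2732597 ≈ -0.0028149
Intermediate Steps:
E = -208 (E = -3 - 205 = -208)
n = 15/2 (n = -66*(-1/84) + 94*(1/14) = 11/14 + 47/7 = 15/2 ≈ 7.5000)
v = 79/4 (v = 1 + (15/2)²/3 = 1 + (⅓)*(225/4) = 1 + 75/4 = 79/4 ≈ 19.750)
H(I, y) = 2*y
u = -2 + √62987/4 (u = -2 + √(79/4 + 15727)/2 = -2 + √(62987/4)/2 = -2 + (√62987/2)/2 = -2 + √62987/4 ≈ 60.743)
1/(u + H(309, E)) = 1/((-2 + √62987/4) + 2*(-208)) = 1/((-2 + √62987/4) - 416) = 1/(-418 + √62987/4)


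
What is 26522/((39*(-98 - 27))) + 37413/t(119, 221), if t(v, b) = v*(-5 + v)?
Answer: -59136359/22044750 ≈ -2.6826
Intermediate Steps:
26522/((39*(-98 - 27))) + 37413/t(119, 221) = 26522/((39*(-98 - 27))) + 37413/((119*(-5 + 119))) = 26522/((39*(-125))) + 37413/((119*114)) = 26522/(-4875) + 37413/13566 = 26522*(-1/4875) + 37413*(1/13566) = -26522/4875 + 12471/4522 = -59136359/22044750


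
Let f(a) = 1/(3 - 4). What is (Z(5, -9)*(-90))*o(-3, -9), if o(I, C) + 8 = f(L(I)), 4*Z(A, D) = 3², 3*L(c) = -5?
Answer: 3645/2 ≈ 1822.5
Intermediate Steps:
L(c) = -5/3 (L(c) = (⅓)*(-5) = -5/3)
f(a) = -1 (f(a) = 1/(-1) = -1)
Z(A, D) = 9/4 (Z(A, D) = (¼)*3² = (¼)*9 = 9/4)
o(I, C) = -9 (o(I, C) = -8 - 1 = -9)
(Z(5, -9)*(-90))*o(-3, -9) = ((9/4)*(-90))*(-9) = -405/2*(-9) = 3645/2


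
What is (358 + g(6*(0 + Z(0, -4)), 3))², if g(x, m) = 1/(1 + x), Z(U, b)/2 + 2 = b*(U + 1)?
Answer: 646023889/5041 ≈ 1.2815e+5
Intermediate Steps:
Z(U, b) = -4 + 2*b*(1 + U) (Z(U, b) = -4 + 2*(b*(U + 1)) = -4 + 2*(b*(1 + U)) = -4 + 2*b*(1 + U))
(358 + g(6*(0 + Z(0, -4)), 3))² = (358 + 1/(1 + 6*(0 + (-4 + 2*(-4) + 2*0*(-4)))))² = (358 + 1/(1 + 6*(0 + (-4 - 8 + 0))))² = (358 + 1/(1 + 6*(0 - 12)))² = (358 + 1/(1 + 6*(-12)))² = (358 + 1/(1 - 72))² = (358 + 1/(-71))² = (358 - 1/71)² = (25417/71)² = 646023889/5041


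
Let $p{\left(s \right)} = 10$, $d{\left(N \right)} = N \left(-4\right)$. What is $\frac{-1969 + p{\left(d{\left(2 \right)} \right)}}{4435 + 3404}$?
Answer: $- \frac{653}{2613} \approx -0.2499$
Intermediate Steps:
$d{\left(N \right)} = - 4 N$
$\frac{-1969 + p{\left(d{\left(2 \right)} \right)}}{4435 + 3404} = \frac{-1969 + 10}{4435 + 3404} = - \frac{1959}{7839} = \left(-1959\right) \frac{1}{7839} = - \frac{653}{2613}$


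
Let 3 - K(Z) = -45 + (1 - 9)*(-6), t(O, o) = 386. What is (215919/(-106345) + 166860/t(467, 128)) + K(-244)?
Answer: 8830690983/20524585 ≈ 430.25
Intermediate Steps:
K(Z) = 0 (K(Z) = 3 - (-45 + (1 - 9)*(-6)) = 3 - (-45 - 8*(-6)) = 3 - (-45 + 48) = 3 - 1*3 = 3 - 3 = 0)
(215919/(-106345) + 166860/t(467, 128)) + K(-244) = (215919/(-106345) + 166860/386) + 0 = (215919*(-1/106345) + 166860*(1/386)) + 0 = (-215919/106345 + 83430/193) + 0 = 8830690983/20524585 + 0 = 8830690983/20524585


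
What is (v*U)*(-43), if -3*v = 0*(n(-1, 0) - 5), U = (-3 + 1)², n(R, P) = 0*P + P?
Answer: 0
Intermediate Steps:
n(R, P) = P (n(R, P) = 0 + P = P)
U = 4 (U = (-2)² = 4)
v = 0 (v = -0*(0 - 5) = -0*(-5) = -⅓*0 = 0)
(v*U)*(-43) = (0*4)*(-43) = 0*(-43) = 0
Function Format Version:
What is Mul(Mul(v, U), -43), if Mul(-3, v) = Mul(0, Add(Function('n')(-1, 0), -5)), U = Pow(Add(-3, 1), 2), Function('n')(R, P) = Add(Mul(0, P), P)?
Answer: 0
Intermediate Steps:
Function('n')(R, P) = P (Function('n')(R, P) = Add(0, P) = P)
U = 4 (U = Pow(-2, 2) = 4)
v = 0 (v = Mul(Rational(-1, 3), Mul(0, Add(0, -5))) = Mul(Rational(-1, 3), Mul(0, -5)) = Mul(Rational(-1, 3), 0) = 0)
Mul(Mul(v, U), -43) = Mul(Mul(0, 4), -43) = Mul(0, -43) = 0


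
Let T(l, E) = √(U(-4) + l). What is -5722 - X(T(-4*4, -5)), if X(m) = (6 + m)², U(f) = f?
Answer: -5738 - 24*I*√5 ≈ -5738.0 - 53.666*I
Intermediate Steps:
T(l, E) = √(-4 + l)
-5722 - X(T(-4*4, -5)) = -5722 - (6 + √(-4 - 4*4))² = -5722 - (6 + √(-4 - 16))² = -5722 - (6 + √(-20))² = -5722 - (6 + 2*I*√5)²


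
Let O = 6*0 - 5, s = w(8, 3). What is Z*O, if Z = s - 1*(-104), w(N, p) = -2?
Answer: -510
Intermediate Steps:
s = -2
O = -5 (O = 0 - 5 = -5)
Z = 102 (Z = -2 - 1*(-104) = -2 + 104 = 102)
Z*O = 102*(-5) = -510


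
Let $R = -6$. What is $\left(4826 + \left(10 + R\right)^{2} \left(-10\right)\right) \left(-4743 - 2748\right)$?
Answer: $-34953006$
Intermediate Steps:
$\left(4826 + \left(10 + R\right)^{2} \left(-10\right)\right) \left(-4743 - 2748\right) = \left(4826 + \left(10 - 6\right)^{2} \left(-10\right)\right) \left(-4743 - 2748\right) = \left(4826 + 4^{2} \left(-10\right)\right) \left(-7491\right) = \left(4826 + 16 \left(-10\right)\right) \left(-7491\right) = \left(4826 - 160\right) \left(-7491\right) = 4666 \left(-7491\right) = -34953006$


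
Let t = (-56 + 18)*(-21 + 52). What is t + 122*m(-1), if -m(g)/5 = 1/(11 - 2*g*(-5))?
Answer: -1788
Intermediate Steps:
t = -1178 (t = -38*31 = -1178)
m(g) = -5/(11 + 10*g) (m(g) = -5/(11 - 2*g*(-5)) = -5/(11 + 10*g))
t + 122*m(-1) = -1178 + 122*(-5/(11 + 10*(-1))) = -1178 + 122*(-5/(11 - 10)) = -1178 + 122*(-5/1) = -1178 + 122*(-5*1) = -1178 + 122*(-5) = -1178 - 610 = -1788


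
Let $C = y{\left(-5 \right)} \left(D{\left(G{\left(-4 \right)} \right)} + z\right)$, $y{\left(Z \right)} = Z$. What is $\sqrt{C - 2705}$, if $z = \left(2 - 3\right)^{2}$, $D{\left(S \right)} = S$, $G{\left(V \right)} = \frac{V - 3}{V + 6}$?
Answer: $\frac{i \sqrt{10770}}{2} \approx 51.889 i$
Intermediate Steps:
$G{\left(V \right)} = \frac{-3 + V}{6 + V}$
$z = 1$ ($z = \left(-1\right)^{2} = 1$)
$C = \frac{25}{2}$ ($C = - 5 \left(\frac{-3 - 4}{6 - 4} + 1\right) = - 5 \left(\frac{1}{2} \left(-7\right) + 1\right) = - 5 \left(- \frac{7}{2} + 1\right) = \left(-5\right) \left(- \frac{5}{2}\right) = \frac{25}{2} \approx 12.5$)
$\sqrt{C - 2705} = \sqrt{\frac{25}{2} - 2705} = \sqrt{- \frac{5385}{2}} = \frac{i \sqrt{10770}}{2}$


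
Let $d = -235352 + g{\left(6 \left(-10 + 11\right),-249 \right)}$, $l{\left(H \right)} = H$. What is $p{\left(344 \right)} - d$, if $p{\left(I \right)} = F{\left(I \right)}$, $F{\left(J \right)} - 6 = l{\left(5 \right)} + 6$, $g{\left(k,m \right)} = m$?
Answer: $235618$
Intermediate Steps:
$F{\left(J \right)} = 17$ ($F{\left(J \right)} = 6 + \left(5 + 6\right) = 6 + 11 = 17$)
$p{\left(I \right)} = 17$
$d = -235601$ ($d = -235352 - 249 = -235601$)
$p{\left(344 \right)} - d = 17 - -235601 = 17 + 235601 = 235618$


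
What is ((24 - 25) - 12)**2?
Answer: 169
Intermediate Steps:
((24 - 25) - 12)**2 = (-1 - 12)**2 = (-13)**2 = 169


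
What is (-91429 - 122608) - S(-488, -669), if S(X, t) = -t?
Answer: -214706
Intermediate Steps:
(-91429 - 122608) - S(-488, -669) = (-91429 - 122608) - (-1)*(-669) = -214037 - 1*669 = -214037 - 669 = -214706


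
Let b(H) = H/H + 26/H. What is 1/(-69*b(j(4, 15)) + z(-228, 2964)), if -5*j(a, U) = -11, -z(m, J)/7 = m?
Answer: 11/7827 ≈ 0.0014054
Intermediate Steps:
z(m, J) = -7*m
j(a, U) = 11/5 (j(a, U) = -⅕*(-11) = 11/5)
b(H) = 1 + 26/H
1/(-69*b(j(4, 15)) + z(-228, 2964)) = 1/(-69*(26 + 11/5)/11/5 - 7*(-228)) = 1/(-345*141/(11*5) + 1596) = 1/(-69*141/11 + 1596) = 1/(-9729/11 + 1596) = 1/(7827/11) = 11/7827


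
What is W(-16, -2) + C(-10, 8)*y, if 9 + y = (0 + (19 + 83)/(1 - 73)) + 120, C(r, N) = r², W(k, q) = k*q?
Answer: 32971/3 ≈ 10990.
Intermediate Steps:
y = 1315/12 (y = -9 + ((0 + (19 + 83)/(1 - 73)) + 120) = -9 + ((0 + 102/(-72)) + 120) = -9 + ((0 + 102*(-1/72)) + 120) = -9 + ((0 - 17/12) + 120) = -9 + (-17/12 + 120) = -9 + 1423/12 = 1315/12 ≈ 109.58)
W(-16, -2) + C(-10, 8)*y = -16*(-2) + (-10)²*(1315/12) = 32 + 100*(1315/12) = 32 + 32875/3 = 32971/3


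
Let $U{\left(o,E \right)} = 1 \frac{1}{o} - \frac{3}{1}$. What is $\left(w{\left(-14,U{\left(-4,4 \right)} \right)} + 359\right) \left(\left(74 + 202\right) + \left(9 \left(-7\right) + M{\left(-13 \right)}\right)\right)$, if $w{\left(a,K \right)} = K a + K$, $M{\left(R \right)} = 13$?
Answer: $\frac{181365}{2} \approx 90683.0$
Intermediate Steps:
$U{\left(o,E \right)} = -3 + \frac{1}{o}$ ($U{\left(o,E \right)} = \frac{1}{o} - 3 = -3 + \frac{1}{o}$)
$w{\left(a,K \right)} = K + K a$
$\left(w{\left(-14,U{\left(-4,4 \right)} \right)} + 359\right) \left(\left(74 + 202\right) + \left(9 \left(-7\right) + M{\left(-13 \right)}\right)\right) = \left(\left(-3 + \frac{1}{-4}\right) \left(1 - 14\right) + 359\right) \left(\left(74 + 202\right) + \left(9 \left(-7\right) + 13\right)\right) = \left(\left(-3 - \frac{1}{4}\right) \left(-13\right) + 359\right) \left(276 + \left(-63 + 13\right)\right) = \left(\left(- \frac{13}{4}\right) \left(-13\right) + 359\right) \left(276 - 50\right) = \left(\frac{169}{4} + 359\right) 226 = \frac{1605}{4} \cdot 226 = \frac{181365}{2}$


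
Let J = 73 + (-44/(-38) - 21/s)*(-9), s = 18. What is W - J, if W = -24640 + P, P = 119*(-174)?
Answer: -1725925/38 ≈ -45419.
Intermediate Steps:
P = -20706
W = -45346 (W = -24640 - 20706 = -45346)
J = 2777/38 (J = 73 + (-44/(-38) - 21/18)*(-9) = 73 + (-44*(-1/38) - 21*1/18)*(-9) = 73 + (22/19 - 7/6)*(-9) = 73 - 1/114*(-9) = 73 + 3/38 = 2777/38 ≈ 73.079)
W - J = -45346 - 1*2777/38 = -45346 - 2777/38 = -1725925/38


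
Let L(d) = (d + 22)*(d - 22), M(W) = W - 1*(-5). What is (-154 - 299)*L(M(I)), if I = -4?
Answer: 218799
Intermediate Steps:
M(W) = 5 + W (M(W) = W + 5 = 5 + W)
L(d) = (-22 + d)*(22 + d) (L(d) = (22 + d)*(-22 + d) = (-22 + d)*(22 + d))
(-154 - 299)*L(M(I)) = (-154 - 299)*(-484 + (5 - 4)**2) = -453*(-484 + 1**2) = -453*(-484 + 1) = -453*(-483) = 218799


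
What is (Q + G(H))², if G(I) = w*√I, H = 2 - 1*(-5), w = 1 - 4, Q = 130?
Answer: 16963 - 780*√7 ≈ 14899.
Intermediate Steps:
w = -3
H = 7 (H = 2 + 5 = 7)
G(I) = -3*√I
(Q + G(H))² = (130 - 3*√7)²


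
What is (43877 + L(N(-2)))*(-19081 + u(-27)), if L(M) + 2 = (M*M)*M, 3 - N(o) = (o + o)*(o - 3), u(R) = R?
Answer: -744485896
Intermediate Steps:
N(o) = 3 - 2*o*(-3 + o) (N(o) = 3 - (o + o)*(o - 3) = 3 - 2*o*(-3 + o))
L(M) = -2 + M³ (L(M) = -2 + (M*M)*M = -2 + M²*M = -2 + M³)
(43877 + L(N(-2)))*(-19081 + u(-27)) = (43877 + (-2 + (3 - 2*(-2)² + 6*(-2))³))*(-19081 - 27) = (43877 + (-2 + (3 - 2*4 - 12)³))*(-19108) = (43877 + (-2 + (3 - 8 - 12)³))*(-19108) = (43877 + (-2 + (-17)³))*(-19108) = (43877 + (-2 - 4913))*(-19108) = (43877 - 4915)*(-19108) = 38962*(-19108) = -744485896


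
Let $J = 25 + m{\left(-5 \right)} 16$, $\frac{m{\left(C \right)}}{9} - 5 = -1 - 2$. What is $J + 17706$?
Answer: $18019$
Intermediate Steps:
$m{\left(C \right)} = 18$ ($m{\left(C \right)} = 45 + 9 \left(-1 - 2\right) = 45 + 9 \left(-3\right) = 45 - 27 = 18$)
$J = 313$ ($J = 25 + 18 \cdot 16 = 25 + 288 = 313$)
$J + 17706 = 313 + 17706 = 18019$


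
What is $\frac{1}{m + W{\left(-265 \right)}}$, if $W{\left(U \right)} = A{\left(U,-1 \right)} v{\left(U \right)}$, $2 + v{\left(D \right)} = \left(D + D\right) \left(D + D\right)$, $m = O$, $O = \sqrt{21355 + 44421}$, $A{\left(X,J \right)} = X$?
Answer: $- \frac{37218985}{2770505688827562} - \frac{\sqrt{4111}}{1385252844413781} \approx -1.3434 \cdot 10^{-8}$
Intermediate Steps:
$O = 4 \sqrt{4111}$ ($O = \sqrt{65776} = 4 \sqrt{4111} \approx 256.47$)
$m = 4 \sqrt{4111} \approx 256.47$
$v{\left(D \right)} = -2 + 4 D^{2}$ ($v{\left(D \right)} = -2 + \left(D + D\right) \left(D + D\right) = -2 + 2 D 2 D = -2 + 4 D^{2}$)
$W{\left(U \right)} = U \left(-2 + 4 U^{2}\right)$
$\frac{1}{m + W{\left(-265 \right)}} = \frac{1}{4 \sqrt{4111} + \left(\left(-2\right) \left(-265\right) + 4 \left(-265\right)^{3}\right)} = \frac{1}{4 \sqrt{4111} + \left(530 + 4 \left(-18609625\right)\right)} = \frac{1}{4 \sqrt{4111} + \left(530 - 74438500\right)} = \frac{1}{4 \sqrt{4111} - 74437970} = \frac{1}{-74437970 + 4 \sqrt{4111}}$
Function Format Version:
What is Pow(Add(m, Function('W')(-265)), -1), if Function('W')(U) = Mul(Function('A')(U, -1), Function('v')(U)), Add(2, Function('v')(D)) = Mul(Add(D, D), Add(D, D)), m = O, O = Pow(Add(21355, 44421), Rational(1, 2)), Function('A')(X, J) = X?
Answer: Add(Rational(-37218985, 2770505688827562), Mul(Rational(-1, 1385252844413781), Pow(4111, Rational(1, 2)))) ≈ -1.3434e-8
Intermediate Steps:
O = Mul(4, Pow(4111, Rational(1, 2))) (O = Pow(65776, Rational(1, 2)) = Mul(4, Pow(4111, Rational(1, 2))) ≈ 256.47)
m = Mul(4, Pow(4111, Rational(1, 2))) ≈ 256.47
Function('v')(D) = Add(-2, Mul(4, Pow(D, 2))) (Function('v')(D) = Add(-2, Mul(Add(D, D), Add(D, D))) = Add(-2, Mul(Mul(2, D), Mul(2, D))) = Add(-2, Mul(4, Pow(D, 2))))
Function('W')(U) = Mul(U, Add(-2, Mul(4, Pow(U, 2))))
Pow(Add(m, Function('W')(-265)), -1) = Pow(Add(Mul(4, Pow(4111, Rational(1, 2))), Add(Mul(-2, -265), Mul(4, Pow(-265, 3)))), -1) = Pow(Add(Mul(4, Pow(4111, Rational(1, 2))), Add(530, Mul(4, -18609625))), -1) = Pow(Add(Mul(4, Pow(4111, Rational(1, 2))), Add(530, -74438500)), -1) = Pow(Add(Mul(4, Pow(4111, Rational(1, 2))), -74437970), -1) = Pow(Add(-74437970, Mul(4, Pow(4111, Rational(1, 2)))), -1)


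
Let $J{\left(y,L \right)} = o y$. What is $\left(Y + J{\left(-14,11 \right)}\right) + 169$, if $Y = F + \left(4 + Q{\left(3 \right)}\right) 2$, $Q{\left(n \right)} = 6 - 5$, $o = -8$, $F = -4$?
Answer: $287$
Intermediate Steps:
$Q{\left(n \right)} = 1$
$J{\left(y,L \right)} = - 8 y$
$Y = 6$ ($Y = -4 + \left(4 + 1\right) 2 = -4 + 5 \cdot 2 = -4 + 10 = 6$)
$\left(Y + J{\left(-14,11 \right)}\right) + 169 = \left(6 - -112\right) + 169 = \left(6 + 112\right) + 169 = 118 + 169 = 287$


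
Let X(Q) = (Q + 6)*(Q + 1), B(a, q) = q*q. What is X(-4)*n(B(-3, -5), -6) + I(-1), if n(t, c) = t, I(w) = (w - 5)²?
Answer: -114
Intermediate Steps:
B(a, q) = q²
I(w) = (-5 + w)²
X(Q) = (1 + Q)*(6 + Q) (X(Q) = (6 + Q)*(1 + Q) = (1 + Q)*(6 + Q))
X(-4)*n(B(-3, -5), -6) + I(-1) = (6 + (-4)² + 7*(-4))*(-5)² + (-5 - 1)² = (6 + 16 - 28)*25 + (-6)² = -6*25 + 36 = -150 + 36 = -114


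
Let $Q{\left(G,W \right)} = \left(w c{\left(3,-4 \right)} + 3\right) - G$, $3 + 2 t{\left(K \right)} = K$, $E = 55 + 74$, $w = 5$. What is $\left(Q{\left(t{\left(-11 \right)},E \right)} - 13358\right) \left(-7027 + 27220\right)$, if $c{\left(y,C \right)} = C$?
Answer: $-269940024$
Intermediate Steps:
$E = 129$
$t{\left(K \right)} = - \frac{3}{2} + \frac{K}{2}$
$Q{\left(G,W \right)} = -17 - G$ ($Q{\left(G,W \right)} = \left(5 \left(-4\right) + 3\right) - G = \left(-20 + 3\right) - G = -17 - G$)
$\left(Q{\left(t{\left(-11 \right)},E \right)} - 13358\right) \left(-7027 + 27220\right) = \left(\left(-17 - \left(- \frac{3}{2} + \frac{1}{2} \left(-11\right)\right)\right) - 13358\right) \left(-7027 + 27220\right) = \left(\left(-17 - \left(- \frac{3}{2} - \frac{11}{2}\right)\right) - 13358\right) 20193 = \left(\left(-17 - -7\right) - 13358\right) 20193 = \left(\left(-17 + 7\right) - 13358\right) 20193 = \left(-10 - 13358\right) 20193 = \left(-13368\right) 20193 = -269940024$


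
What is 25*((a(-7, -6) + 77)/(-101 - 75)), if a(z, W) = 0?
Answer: -175/16 ≈ -10.938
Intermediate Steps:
25*((a(-7, -6) + 77)/(-101 - 75)) = 25*((0 + 77)/(-101 - 75)) = 25*(77/(-176)) = 25*(77*(-1/176)) = 25*(-7/16) = -175/16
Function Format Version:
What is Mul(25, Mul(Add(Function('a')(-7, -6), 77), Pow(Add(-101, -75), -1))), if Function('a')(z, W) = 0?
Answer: Rational(-175, 16) ≈ -10.938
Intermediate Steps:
Mul(25, Mul(Add(Function('a')(-7, -6), 77), Pow(Add(-101, -75), -1))) = Mul(25, Mul(Add(0, 77), Pow(Add(-101, -75), -1))) = Mul(25, Mul(77, Pow(-176, -1))) = Mul(25, Mul(77, Rational(-1, 176))) = Mul(25, Rational(-7, 16)) = Rational(-175, 16)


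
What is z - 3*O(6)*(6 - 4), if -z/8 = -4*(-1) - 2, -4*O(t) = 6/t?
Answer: -29/2 ≈ -14.500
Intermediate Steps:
O(t) = -3/(2*t)
z = -16 (z = -8*(-4*(-1) - 2) = -8*(4 - 2) = -8*2 = -16)
z - 3*O(6)*(6 - 4) = -16 - 3*(-3/2/6)*(6 - 4) = -16 - 3*(-3/2*⅙)*2 = -16 - (-3)*2/4 = -16 - 3*(-½) = -16 + 3/2 = -29/2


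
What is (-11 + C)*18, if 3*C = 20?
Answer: -78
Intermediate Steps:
C = 20/3 (C = (1/3)*20 = 20/3 ≈ 6.6667)
(-11 + C)*18 = (-11 + 20/3)*18 = -13/3*18 = -78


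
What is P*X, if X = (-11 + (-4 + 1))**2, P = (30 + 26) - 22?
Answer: 6664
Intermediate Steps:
P = 34 (P = 56 - 22 = 34)
X = 196 (X = (-11 - 3)**2 = (-14)**2 = 196)
P*X = 34*196 = 6664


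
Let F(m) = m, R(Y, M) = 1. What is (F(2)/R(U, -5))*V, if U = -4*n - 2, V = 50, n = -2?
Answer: 100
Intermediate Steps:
U = 6 (U = -4*(-2) - 2 = 8 - 2 = 6)
(F(2)/R(U, -5))*V = (2/1)*50 = (2*1)*50 = 2*50 = 100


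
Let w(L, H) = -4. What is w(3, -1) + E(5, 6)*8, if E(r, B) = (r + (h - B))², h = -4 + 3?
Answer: 28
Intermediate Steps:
h = -1
E(r, B) = (-1 + r - B)² (E(r, B) = (r + (-1 - B))² = (-1 + r - B)²)
w(3, -1) + E(5, 6)*8 = -4 + (1 + 6 - 1*5)²*8 = -4 + (1 + 6 - 5)²*8 = -4 + 2²*8 = -4 + 4*8 = -4 + 32 = 28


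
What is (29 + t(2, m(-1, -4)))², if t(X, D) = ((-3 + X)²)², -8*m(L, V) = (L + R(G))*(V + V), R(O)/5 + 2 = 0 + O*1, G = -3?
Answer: 900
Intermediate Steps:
R(O) = -10 + 5*O (R(O) = -10 + 5*(0 + O*1) = -10 + 5*(0 + O) = -10 + 5*O)
m(L, V) = -V*(-25 + L)/4 (m(L, V) = -(L + (-10 + 5*(-3)))*(V + V)/8 = -(L + (-10 - 15))*2*V/8 = -(L - 25)*2*V/8 = -(-25 + L)*2*V/8 = -V*(-25 + L)/4)
t(X, D) = (-3 + X)⁴
(29 + t(2, m(-1, -4)))² = (29 + (-3 + 2)⁴)² = (29 + (-1)⁴)² = (29 + 1)² = 30² = 900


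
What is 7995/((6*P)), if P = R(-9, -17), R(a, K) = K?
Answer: -2665/34 ≈ -78.382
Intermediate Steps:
P = -17
7995/((6*P)) = 7995/((6*(-17))) = 7995/(-102) = 7995*(-1/102) = -2665/34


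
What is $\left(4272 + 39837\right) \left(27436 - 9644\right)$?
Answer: $784787328$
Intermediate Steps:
$\left(4272 + 39837\right) \left(27436 - 9644\right) = 44109 \cdot 17792 = 784787328$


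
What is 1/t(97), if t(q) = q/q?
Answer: 1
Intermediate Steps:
t(q) = 1
1/t(97) = 1/1 = 1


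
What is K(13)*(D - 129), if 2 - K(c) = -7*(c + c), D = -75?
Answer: -37536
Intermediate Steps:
K(c) = 2 + 14*c (K(c) = 2 - (-7)*(c + c) = 2 - (-7)*2*c = 2 - (-14)*c = 2 + 14*c)
K(13)*(D - 129) = (2 + 14*13)*(-75 - 129) = (2 + 182)*(-204) = 184*(-204) = -37536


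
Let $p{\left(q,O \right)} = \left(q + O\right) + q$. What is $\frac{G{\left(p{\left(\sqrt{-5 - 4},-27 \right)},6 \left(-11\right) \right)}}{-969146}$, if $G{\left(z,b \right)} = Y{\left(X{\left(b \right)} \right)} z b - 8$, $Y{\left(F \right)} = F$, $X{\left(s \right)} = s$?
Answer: $\frac{58810}{484573} - \frac{13068 i}{484573} \approx 0.12136 - 0.026968 i$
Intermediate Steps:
$p{\left(q,O \right)} = O + 2 q$ ($p{\left(q,O \right)} = \left(O + q\right) + q = O + 2 q$)
$G{\left(z,b \right)} = -8 + z b^{2}$ ($G{\left(z,b \right)} = b z b - 8 = z b^{2} - 8 = -8 + z b^{2}$)
$\frac{G{\left(p{\left(\sqrt{-5 - 4},-27 \right)},6 \left(-11\right) \right)}}{-969146} = \frac{-8 + \left(-27 + 2 \sqrt{-5 - 4}\right) \left(6 \left(-11\right)\right)^{2}}{-969146} = \left(-8 + \left(-27 + 2 \sqrt{-9}\right) \left(-66\right)^{2}\right) \left(- \frac{1}{969146}\right) = \left(-8 + \left(-27 + 2 \cdot 3 i\right) 4356\right) \left(- \frac{1}{969146}\right) = \left(-8 + \left(-27 + 6 i\right) 4356\right) \left(- \frac{1}{969146}\right) = \left(-8 - \left(117612 - 26136 i\right)\right) \left(- \frac{1}{969146}\right) = \left(-117620 + 26136 i\right) \left(- \frac{1}{969146}\right) = \frac{58810}{484573} - \frac{13068 i}{484573}$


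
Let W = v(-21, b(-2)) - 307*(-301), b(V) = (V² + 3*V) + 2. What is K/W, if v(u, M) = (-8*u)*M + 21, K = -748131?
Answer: -748131/92428 ≈ -8.0942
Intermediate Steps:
b(V) = 2 + V² + 3*V
v(u, M) = 21 - 8*M*u (v(u, M) = -8*M*u + 21 = 21 - 8*M*u)
W = 92428 (W = (21 - 8*(2 + (-2)² + 3*(-2))*(-21)) - 307*(-301) = (21 - 8*(2 + 4 - 6)*(-21)) + 92407 = (21 - 8*0*(-21)) + 92407 = (21 + 0) + 92407 = 21 + 92407 = 92428)
K/W = -748131/92428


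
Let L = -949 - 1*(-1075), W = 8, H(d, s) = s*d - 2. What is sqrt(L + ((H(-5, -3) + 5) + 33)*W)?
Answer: sqrt(534) ≈ 23.108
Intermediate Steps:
H(d, s) = -2 + d*s (H(d, s) = d*s - 2 = -2 + d*s)
L = 126 (L = -949 + 1075 = 126)
sqrt(L + ((H(-5, -3) + 5) + 33)*W) = sqrt(126 + (((-2 - 5*(-3)) + 5) + 33)*8) = sqrt(126 + (((-2 + 15) + 5) + 33)*8) = sqrt(126 + ((13 + 5) + 33)*8) = sqrt(126 + (18 + 33)*8) = sqrt(126 + 51*8) = sqrt(126 + 408) = sqrt(534)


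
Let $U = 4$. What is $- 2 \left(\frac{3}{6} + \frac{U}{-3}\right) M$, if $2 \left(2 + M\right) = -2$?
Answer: $-5$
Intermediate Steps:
$M = -3$ ($M = -2 + \frac{1}{2} \left(-2\right) = -2 - 1 = -3$)
$- 2 \left(\frac{3}{6} + \frac{U}{-3}\right) M = - 2 \left(\frac{3}{6} + \frac{4}{-3}\right) \left(-3\right) = - 2 \left(3 \cdot \frac{1}{6} + 4 \left(- \frac{1}{3}\right)\right) \left(-3\right) = - 2 \left(\frac{1}{2} - \frac{4}{3}\right) \left(-3\right) = \left(-2\right) \left(- \frac{5}{6}\right) \left(-3\right) = \frac{5}{3} \left(-3\right) = -5$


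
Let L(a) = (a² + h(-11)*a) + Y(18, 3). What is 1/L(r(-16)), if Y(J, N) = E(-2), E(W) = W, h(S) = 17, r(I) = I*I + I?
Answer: 1/61678 ≈ 1.6213e-5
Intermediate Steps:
r(I) = I + I² (r(I) = I² + I = I + I²)
Y(J, N) = -2
L(a) = -2 + a² + 17*a (L(a) = (a² + 17*a) - 2 = -2 + a² + 17*a)
1/L(r(-16)) = 1/(-2 + (-16*(1 - 16))² + 17*(-16*(1 - 16))) = 1/(-2 + (-16*(-15))² + 17*(-16*(-15))) = 1/(-2 + 240² + 17*240) = 1/(-2 + 57600 + 4080) = 1/61678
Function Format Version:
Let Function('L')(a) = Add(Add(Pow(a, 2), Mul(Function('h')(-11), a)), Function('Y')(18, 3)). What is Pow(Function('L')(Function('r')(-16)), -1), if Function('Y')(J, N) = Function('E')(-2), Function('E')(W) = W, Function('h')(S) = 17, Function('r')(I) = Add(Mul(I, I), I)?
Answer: Rational(1, 61678) ≈ 1.6213e-5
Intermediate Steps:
Function('r')(I) = Add(I, Pow(I, 2)) (Function('r')(I) = Add(Pow(I, 2), I) = Add(I, Pow(I, 2)))
Function('Y')(J, N) = -2
Function('L')(a) = Add(-2, Pow(a, 2), Mul(17, a)) (Function('L')(a) = Add(Add(Pow(a, 2), Mul(17, a)), -2) = Add(-2, Pow(a, 2), Mul(17, a)))
Pow(Function('L')(Function('r')(-16)), -1) = Pow(Add(-2, Pow(Mul(-16, Add(1, -16)), 2), Mul(17, Mul(-16, Add(1, -16)))), -1) = Pow(Add(-2, Pow(Mul(-16, -15), 2), Mul(17, Mul(-16, -15))), -1) = Pow(Add(-2, Pow(240, 2), Mul(17, 240)), -1) = Pow(Add(-2, 57600, 4080), -1) = Pow(61678, -1) = Rational(1, 61678)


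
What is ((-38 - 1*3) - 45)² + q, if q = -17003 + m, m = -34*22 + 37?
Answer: -10318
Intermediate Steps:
m = -711 (m = -748 + 37 = -711)
q = -17714 (q = -17003 - 711 = -17714)
((-38 - 1*3) - 45)² + q = ((-38 - 1*3) - 45)² - 17714 = ((-38 - 3) - 45)² - 17714 = (-41 - 45)² - 17714 = (-86)² - 17714 = 7396 - 17714 = -10318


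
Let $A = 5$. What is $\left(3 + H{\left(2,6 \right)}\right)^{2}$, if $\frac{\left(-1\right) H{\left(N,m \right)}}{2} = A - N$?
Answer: $9$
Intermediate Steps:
$H{\left(N,m \right)} = -10 + 2 N$ ($H{\left(N,m \right)} = - 2 \left(5 - N\right) = -10 + 2 N$)
$\left(3 + H{\left(2,6 \right)}\right)^{2} = \left(3 + \left(-10 + 2 \cdot 2\right)\right)^{2} = \left(3 + \left(-10 + 4\right)\right)^{2} = \left(3 - 6\right)^{2} = \left(-3\right)^{2} = 9$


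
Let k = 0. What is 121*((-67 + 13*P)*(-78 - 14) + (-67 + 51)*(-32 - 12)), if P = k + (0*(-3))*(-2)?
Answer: 831028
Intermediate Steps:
P = 0 (P = 0 + (0*(-3))*(-2) = 0 + 0*(-2) = 0 + 0 = 0)
121*((-67 + 13*P)*(-78 - 14) + (-67 + 51)*(-32 - 12)) = 121*((-67 + 13*0)*(-78 - 14) + (-67 + 51)*(-32 - 12)) = 121*((-67 + 0)*(-92) - 16*(-44)) = 121*(-67*(-92) + 704) = 121*(6164 + 704) = 121*6868 = 831028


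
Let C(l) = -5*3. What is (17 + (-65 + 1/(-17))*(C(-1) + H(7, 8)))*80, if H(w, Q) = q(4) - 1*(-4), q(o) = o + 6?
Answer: 111600/17 ≈ 6564.7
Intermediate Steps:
C(l) = -15
q(o) = 6 + o
H(w, Q) = 14 (H(w, Q) = (6 + 4) - 1*(-4) = 10 + 4 = 14)
(17 + (-65 + 1/(-17))*(C(-1) + H(7, 8)))*80 = (17 + (-65 + 1/(-17))*(-15 + 14))*80 = (17 + (-65 - 1/17)*(-1))*80 = (17 - 1106/17*(-1))*80 = (17 + 1106/17)*80 = (1395/17)*80 = 111600/17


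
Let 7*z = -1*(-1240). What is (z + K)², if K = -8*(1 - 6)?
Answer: 2310400/49 ≈ 47151.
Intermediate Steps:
K = 40 (K = -8*(-5) = 40)
z = 1240/7 (z = (-1*(-1240))/7 = (⅐)*1240 = 1240/7 ≈ 177.14)
(z + K)² = (1240/7 + 40)² = (1520/7)² = 2310400/49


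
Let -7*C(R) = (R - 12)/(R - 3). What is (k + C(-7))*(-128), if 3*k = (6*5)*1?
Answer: -43584/35 ≈ -1245.3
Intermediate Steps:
C(R) = -(-12 + R)/(7*(-3 + R)) (C(R) = -(R - 12)/(7*(R - 3)) = -(-12 + R)/(7*(-3 + R)))
k = 10 (k = ((6*5)*1)/3 = (30*1)/3 = (⅓)*30 = 10)
(k + C(-7))*(-128) = (10 + (12 - 1*(-7))/(7*(-3 - 7)))*(-128) = (10 + (⅐)*(12 + 7)/(-10))*(-128) = (10 + (⅐)*(-⅒)*19)*(-128) = (10 - 19/70)*(-128) = (681/70)*(-128) = -43584/35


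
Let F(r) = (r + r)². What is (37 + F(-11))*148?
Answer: 77108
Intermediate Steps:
F(r) = 4*r² (F(r) = (2*r)² = 4*r²)
(37 + F(-11))*148 = (37 + 4*(-11)²)*148 = (37 + 4*121)*148 = (37 + 484)*148 = 521*148 = 77108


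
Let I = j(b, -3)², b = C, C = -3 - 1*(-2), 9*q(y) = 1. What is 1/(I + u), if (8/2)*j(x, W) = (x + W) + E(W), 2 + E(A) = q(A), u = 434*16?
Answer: 1296/9002233 ≈ 0.00014396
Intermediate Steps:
q(y) = ⅑ (q(y) = (⅑)*1 = ⅑)
u = 6944
C = -1 (C = -3 + 2 = -1)
b = -1
E(A) = -17/9 (E(A) = -2 + ⅑ = -17/9)
j(x, W) = -17/36 + W/4 + x/4 (j(x, W) = ((x + W) - 17/9)/4 = ((W + x) - 17/9)/4 = (-17/9 + W + x)/4 = -17/36 + W/4 + x/4)
I = 2809/1296 (I = (-17/36 + (¼)*(-3) + (¼)*(-1))² = (-17/36 - ¾ - ¼)² = (-53/36)² = 2809/1296 ≈ 2.1674)
1/(I + u) = 1/(2809/1296 + 6944) = 1/(9002233/1296) = 1296/9002233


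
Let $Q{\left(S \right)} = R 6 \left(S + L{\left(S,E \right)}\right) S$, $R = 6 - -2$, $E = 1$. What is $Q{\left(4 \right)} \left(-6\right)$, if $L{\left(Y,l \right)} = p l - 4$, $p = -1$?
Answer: $1152$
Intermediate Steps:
$L{\left(Y,l \right)} = -4 - l$ ($L{\left(Y,l \right)} = - l - 4 = -4 - l$)
$R = 8$ ($R = 6 + 2 = 8$)
$Q{\left(S \right)} = S \left(-240 + 48 S\right)$ ($Q{\left(S \right)} = 8 \cdot 6 \left(S - 5\right) S = 8 \cdot 6 \left(-5 + S\right) S = 8 \left(-30 + 6 S\right) S = \left(-240 + 48 S\right) S = S \left(-240 + 48 S\right)$)
$Q{\left(4 \right)} \left(-6\right) = 48 \cdot 4 \left(-5 + 4\right) \left(-6\right) = 48 \cdot 4 \left(-1\right) \left(-6\right) = \left(-192\right) \left(-6\right) = 1152$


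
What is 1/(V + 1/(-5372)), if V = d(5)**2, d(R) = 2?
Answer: 5372/21487 ≈ 0.25001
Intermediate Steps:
V = 4 (V = 2**2 = 4)
1/(V + 1/(-5372)) = 1/(4 + 1/(-5372)) = 1/(4 - 1/5372) = 1/(21487/5372) = 5372/21487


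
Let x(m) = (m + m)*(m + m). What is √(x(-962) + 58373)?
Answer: √3760149 ≈ 1939.1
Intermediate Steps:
x(m) = 4*m² (x(m) = (2*m)*(2*m) = 4*m²)
√(x(-962) + 58373) = √(4*(-962)² + 58373) = √(4*925444 + 58373) = √(3701776 + 58373) = √3760149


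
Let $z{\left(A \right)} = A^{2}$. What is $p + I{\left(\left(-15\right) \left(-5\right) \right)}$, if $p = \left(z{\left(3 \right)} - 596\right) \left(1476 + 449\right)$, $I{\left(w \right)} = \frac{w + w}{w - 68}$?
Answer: $- \frac{7909675}{7} \approx -1.13 \cdot 10^{6}$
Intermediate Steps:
$I{\left(w \right)} = \frac{2 w}{-68 + w}$ ($I{\left(w \right)} = \frac{2 w}{w - 68} = \frac{2 w}{-68 + w}$)
$p = -1129975$ ($p = \left(3^{2} - 596\right) \left(1476 + 449\right) = \left(9 - 596\right) 1925 = \left(-587\right) 1925 = -1129975$)
$p + I{\left(\left(-15\right) \left(-5\right) \right)} = -1129975 + \frac{2 \left(\left(-15\right) \left(-5\right)\right)}{-68 - -75} = -1129975 + 2 \cdot 75 \frac{1}{-68 + 75} = -1129975 + 2 \cdot 75 \cdot \frac{1}{7} = -1129975 + \frac{150}{7} = - \frac{7909675}{7}$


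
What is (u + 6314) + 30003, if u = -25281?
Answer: 11036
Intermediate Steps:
(u + 6314) + 30003 = (-25281 + 6314) + 30003 = -18967 + 30003 = 11036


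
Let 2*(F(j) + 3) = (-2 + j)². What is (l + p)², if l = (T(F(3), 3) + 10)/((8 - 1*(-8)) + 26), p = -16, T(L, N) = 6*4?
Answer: 101761/441 ≈ 230.75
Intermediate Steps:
F(j) = -3 + (-2 + j)²/2
T(L, N) = 24
l = 17/21 (l = (24 + 10)/((8 - 1*(-8)) + 26) = 34/((8 + 8) + 26) = 34/(16 + 26) = 34/42 = 34*(1/42) = 17/21 ≈ 0.80952)
(l + p)² = (17/21 - 16)² = (-319/21)² = 101761/441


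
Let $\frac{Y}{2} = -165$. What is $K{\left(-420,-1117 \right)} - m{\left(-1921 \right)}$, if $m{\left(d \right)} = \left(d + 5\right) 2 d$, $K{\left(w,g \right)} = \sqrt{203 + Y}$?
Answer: $-7361272 + i \sqrt{127} \approx -7.3613 \cdot 10^{6} + 11.269 i$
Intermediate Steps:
$Y = -330$ ($Y = 2 \left(-165\right) = -330$)
$K{\left(w,g \right)} = i \sqrt{127}$ ($K{\left(w,g \right)} = \sqrt{203 - 330} = \sqrt{-127} = i \sqrt{127}$)
$m{\left(d \right)} = d \left(10 + 2 d\right)$ ($m{\left(d \right)} = \left(5 + d\right) 2 d = \left(10 + 2 d\right) d = d \left(10 + 2 d\right)$)
$K{\left(-420,-1117 \right)} - m{\left(-1921 \right)} = i \sqrt{127} - 2 \left(-1921\right) \left(5 - 1921\right) = i \sqrt{127} - 2 \left(-1921\right) \left(-1916\right) = i \sqrt{127} - 7361272 = -7361272 + i \sqrt{127}$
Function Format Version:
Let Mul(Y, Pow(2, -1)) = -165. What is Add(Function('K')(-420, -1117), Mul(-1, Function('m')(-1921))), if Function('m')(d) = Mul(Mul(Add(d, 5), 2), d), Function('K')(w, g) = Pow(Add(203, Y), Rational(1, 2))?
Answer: Add(-7361272, Mul(I, Pow(127, Rational(1, 2)))) ≈ Add(-7.3613e+6, Mul(11.269, I))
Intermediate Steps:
Y = -330 (Y = Mul(2, -165) = -330)
Function('K')(w, g) = Mul(I, Pow(127, Rational(1, 2))) (Function('K')(w, g) = Pow(Add(203, -330), Rational(1, 2)) = Pow(-127, Rational(1, 2)) = Mul(I, Pow(127, Rational(1, 2))))
Function('m')(d) = Mul(d, Add(10, Mul(2, d))) (Function('m')(d) = Mul(Mul(Add(5, d), 2), d) = Mul(Add(10, Mul(2, d)), d) = Mul(d, Add(10, Mul(2, d))))
Add(Function('K')(-420, -1117), Mul(-1, Function('m')(-1921))) = Add(Mul(I, Pow(127, Rational(1, 2))), Mul(-1, Mul(2, -1921, Add(5, -1921)))) = Add(Mul(I, Pow(127, Rational(1, 2))), Mul(-1, Mul(2, -1921, -1916))) = Add(Mul(I, Pow(127, Rational(1, 2))), Mul(-1, 7361272)) = Add(Mul(I, Pow(127, Rational(1, 2))), -7361272) = Add(-7361272, Mul(I, Pow(127, Rational(1, 2))))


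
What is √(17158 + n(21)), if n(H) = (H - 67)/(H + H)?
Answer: √7566195/21 ≈ 130.98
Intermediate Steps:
n(H) = (-67 + H)/(2*H) (n(H) = (-67 + H)/((2*H)) = (-67 + H)*(1/(2*H)) = (-67 + H)/(2*H))
√(17158 + n(21)) = √(17158 + (½)*(-67 + 21)/21) = √(17158 + (½)*(1/21)*(-46)) = √(17158 - 23/21) = √(360295/21) = √7566195/21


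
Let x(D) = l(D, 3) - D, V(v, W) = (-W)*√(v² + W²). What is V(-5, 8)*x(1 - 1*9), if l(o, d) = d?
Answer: -88*√89 ≈ -830.19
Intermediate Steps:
V(v, W) = -W*√(W² + v²) (V(v, W) = (-W)*√(W² + v²) = -W*√(W² + v²))
x(D) = 3 - D
V(-5, 8)*x(1 - 1*9) = (-1*8*√(8² + (-5)²))*(3 - (1 - 1*9)) = (-1*8*√(64 + 25))*(3 - (1 - 9)) = (-1*8*√89)*(3 - 1*(-8)) = (-8*√89)*(3 + 8) = -8*√89*11 = -88*√89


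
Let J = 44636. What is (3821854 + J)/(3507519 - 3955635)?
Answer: -644415/74686 ≈ -8.6283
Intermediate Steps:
(3821854 + J)/(3507519 - 3955635) = (3821854 + 44636)/(3507519 - 3955635) = 3866490/(-448116) = 3866490*(-1/448116) = -644415/74686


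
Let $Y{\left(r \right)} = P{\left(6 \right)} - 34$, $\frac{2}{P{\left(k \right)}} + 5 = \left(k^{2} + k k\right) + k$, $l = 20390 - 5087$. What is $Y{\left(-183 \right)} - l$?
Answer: $- \frac{1119599}{73} \approx -15337.0$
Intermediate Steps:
$l = 15303$ ($l = 20390 - 5087 = 15303$)
$P{\left(k \right)} = \frac{2}{-5 + k + 2 k^{2}}$ ($P{\left(k \right)} = \frac{2}{-5 + \left(\left(k^{2} + k k\right) + k\right)} = \frac{2}{-5 + \left(\left(k^{2} + k^{2}\right) + k\right)} = \frac{2}{-5 + \left(2 k^{2} + k\right)} = \frac{2}{-5 + \left(k + 2 k^{2}\right)} = \frac{2}{-5 + k + 2 k^{2}}$)
$Y{\left(r \right)} = - \frac{2480}{73}$ ($Y{\left(r \right)} = \frac{2}{-5 + 6 + 2 \cdot 6^{2}} - 34 = \frac{2}{-5 + 6 + 2 \cdot 36} - 34 = \frac{2}{-5 + 6 + 72} - 34 = \frac{2}{73} - 34 = - \frac{2480}{73}$)
$Y{\left(-183 \right)} - l = - \frac{2480}{73} - 15303 = - \frac{1119599}{73}$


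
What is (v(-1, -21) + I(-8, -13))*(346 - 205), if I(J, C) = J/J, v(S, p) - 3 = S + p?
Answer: -2538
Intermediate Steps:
v(S, p) = 3 + S + p (v(S, p) = 3 + (S + p) = 3 + S + p)
I(J, C) = 1
(v(-1, -21) + I(-8, -13))*(346 - 205) = ((3 - 1 - 21) + 1)*(346 - 205) = (-19 + 1)*141 = -18*141 = -2538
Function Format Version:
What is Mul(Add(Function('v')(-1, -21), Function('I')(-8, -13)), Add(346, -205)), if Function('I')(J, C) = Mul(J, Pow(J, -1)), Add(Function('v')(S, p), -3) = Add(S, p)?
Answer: -2538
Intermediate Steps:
Function('v')(S, p) = Add(3, S, p) (Function('v')(S, p) = Add(3, Add(S, p)) = Add(3, S, p))
Function('I')(J, C) = 1
Mul(Add(Function('v')(-1, -21), Function('I')(-8, -13)), Add(346, -205)) = Mul(Add(Add(3, -1, -21), 1), Add(346, -205)) = Mul(Add(-19, 1), 141) = Mul(-18, 141) = -2538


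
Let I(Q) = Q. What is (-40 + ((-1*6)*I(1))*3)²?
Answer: 3364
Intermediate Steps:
(-40 + ((-1*6)*I(1))*3)² = (-40 + (-1*6*1)*3)² = (-40 - 6*1*3)² = (-40 - 6*3)² = (-40 - 18)² = (-58)² = 3364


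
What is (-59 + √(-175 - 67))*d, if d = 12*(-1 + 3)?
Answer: -1416 + 264*I*√2 ≈ -1416.0 + 373.35*I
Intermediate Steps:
d = 24 (d = 12*2 = 24)
(-59 + √(-175 - 67))*d = (-59 + √(-175 - 67))*24 = (-59 + √(-242))*24 = (-59 + 11*I*√2)*24 = -1416 + 264*I*√2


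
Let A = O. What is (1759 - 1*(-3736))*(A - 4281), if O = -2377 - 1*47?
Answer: -36843975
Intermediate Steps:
O = -2424 (O = -2377 - 47 = -2424)
A = -2424
(1759 - 1*(-3736))*(A - 4281) = (1759 - 1*(-3736))*(-2424 - 4281) = (1759 + 3736)*(-6705) = 5495*(-6705) = -36843975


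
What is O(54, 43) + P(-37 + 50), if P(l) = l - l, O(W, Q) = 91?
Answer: 91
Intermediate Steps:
P(l) = 0
O(54, 43) + P(-37 + 50) = 91 + 0 = 91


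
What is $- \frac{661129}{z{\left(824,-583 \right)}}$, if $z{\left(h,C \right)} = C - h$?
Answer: $\frac{94447}{201} \approx 469.89$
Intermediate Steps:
$- \frac{661129}{z{\left(824,-583 \right)}} = - \frac{661129}{-583 - 824} = - \frac{661129}{-1407} = \left(-661129\right) \left(- \frac{1}{1407}\right) = \frac{94447}{201}$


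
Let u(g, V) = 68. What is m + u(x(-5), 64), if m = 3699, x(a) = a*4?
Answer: 3767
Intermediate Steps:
x(a) = 4*a
m + u(x(-5), 64) = 3699 + 68 = 3767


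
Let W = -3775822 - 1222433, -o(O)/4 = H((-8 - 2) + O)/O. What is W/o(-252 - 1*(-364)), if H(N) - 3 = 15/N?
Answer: 4758338760/107 ≈ 4.4470e+7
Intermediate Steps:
H(N) = 3 + 15/N
o(O) = -4*(3 + 15/(-10 + O))/O (o(O) = -4*(3 + 15/((-8 - 2) + O))/O = -4*(3 + 15/(-10 + O))/O)
W = -4998255
W/o(-252 - 1*(-364)) = -4998255*(-252 - 1*(-364))*(-10 + (-252 - 1*(-364)))/(12*(5 - (-252 - 1*(-364)))) = -4998255*(-252 + 364)*(-10 + (-252 + 364))/(12*(5 - (-252 + 364))) = -4998255*28*(-10 + 112)/(3*(5 - 1*112)) = -4998255*952/(5 - 112) = -4998255/(12*(1/112)*(1/102)*(-107)) = -4998255/(-107/952) = -4998255*(-952/107) = 4758338760/107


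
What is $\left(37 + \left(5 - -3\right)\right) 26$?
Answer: $1170$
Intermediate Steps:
$\left(37 + \left(5 - -3\right)\right) 26 = \left(37 + \left(5 + 3\right)\right) 26 = \left(37 + 8\right) 26 = 45 \cdot 26 = 1170$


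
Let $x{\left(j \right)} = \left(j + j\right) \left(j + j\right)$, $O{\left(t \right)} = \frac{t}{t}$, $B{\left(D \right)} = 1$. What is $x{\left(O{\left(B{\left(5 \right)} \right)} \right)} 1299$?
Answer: $5196$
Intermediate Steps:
$O{\left(t \right)} = 1$
$x{\left(j \right)} = 4 j^{2}$ ($x{\left(j \right)} = 2 j 2 j = 4 j^{2}$)
$x{\left(O{\left(B{\left(5 \right)} \right)} \right)} 1299 = 4 \cdot 1^{2} \cdot 1299 = 4 \cdot 1 \cdot 1299 = 4 \cdot 1299 = 5196$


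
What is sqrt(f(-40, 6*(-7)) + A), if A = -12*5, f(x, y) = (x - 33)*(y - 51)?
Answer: sqrt(6729) ≈ 82.031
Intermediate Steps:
f(x, y) = (-51 + y)*(-33 + x) (f(x, y) = (-33 + x)*(-51 + y) = (-51 + y)*(-33 + x))
A = -60
sqrt(f(-40, 6*(-7)) + A) = sqrt((1683 - 51*(-40) - 198*(-7) - 240*(-7)) - 60) = sqrt((1683 + 2040 - 33*(-42) - 40*(-42)) - 60) = sqrt((1683 + 2040 + 1386 + 1680) - 60) = sqrt(6789 - 60) = sqrt(6729)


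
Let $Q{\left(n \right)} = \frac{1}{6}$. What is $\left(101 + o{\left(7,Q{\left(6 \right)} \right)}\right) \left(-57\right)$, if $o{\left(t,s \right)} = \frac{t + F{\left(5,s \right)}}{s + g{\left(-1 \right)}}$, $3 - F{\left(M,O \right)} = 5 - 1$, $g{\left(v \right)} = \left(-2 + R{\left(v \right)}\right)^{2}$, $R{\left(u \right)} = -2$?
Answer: $- \frac{560481}{97} \approx -5778.2$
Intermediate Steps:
$Q{\left(n \right)} = \frac{1}{6}$
$g{\left(v \right)} = 16$ ($g{\left(v \right)} = \left(-2 - 2\right)^{2} = \left(-4\right)^{2} = 16$)
$F{\left(M,O \right)} = -1$ ($F{\left(M,O \right)} = 3 - \left(5 - 1\right) = 3 - 4 = -1$)
$o{\left(t,s \right)} = \frac{-1 + t}{16 + s}$ ($o{\left(t,s \right)} = \frac{t - 1}{s + 16} = \frac{-1 + t}{16 + s}$)
$\left(101 + o{\left(7,Q{\left(6 \right)} \right)}\right) \left(-57\right) = \left(101 + \frac{-1 + 7}{16 + \frac{1}{6}}\right) \left(-57\right) = \left(101 + \frac{1}{\frac{97}{6}} \cdot 6\right) \left(-57\right) = \left(101 + \frac{6}{97} \cdot 6\right) \left(-57\right) = \left(101 + \frac{36}{97}\right) \left(-57\right) = \frac{9833}{97} \left(-57\right) = - \frac{560481}{97}$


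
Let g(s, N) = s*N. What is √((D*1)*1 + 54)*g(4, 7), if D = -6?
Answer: 112*√3 ≈ 193.99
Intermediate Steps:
g(s, N) = N*s
√((D*1)*1 + 54)*g(4, 7) = √(-6*1*1 + 54)*(7*4) = √(-6*1 + 54)*28 = √(-6 + 54)*28 = √48*28 = (4*√3)*28 = 112*√3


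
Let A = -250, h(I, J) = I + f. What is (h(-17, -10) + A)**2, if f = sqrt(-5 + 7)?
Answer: (267 - sqrt(2))**2 ≈ 70536.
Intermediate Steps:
f = sqrt(2) ≈ 1.4142
h(I, J) = I + sqrt(2)
(h(-17, -10) + A)**2 = ((-17 + sqrt(2)) - 250)**2 = (-267 + sqrt(2))**2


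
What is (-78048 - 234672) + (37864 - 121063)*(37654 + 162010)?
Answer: -16612157856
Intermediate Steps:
(-78048 - 234672) + (37864 - 121063)*(37654 + 162010) = -312720 - 83199*199664 = -312720 - 16611845136 = -16612157856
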